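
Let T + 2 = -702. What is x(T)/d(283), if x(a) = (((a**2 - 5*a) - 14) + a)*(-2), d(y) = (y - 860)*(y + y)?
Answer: 498418/163291 ≈ 3.0523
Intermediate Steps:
d(y) = 2*y*(-860 + y) (d(y) = (-860 + y)*(2*y) = 2*y*(-860 + y))
T = -704 (T = -2 - 702 = -704)
x(a) = 28 - 2*a**2 + 8*a (x(a) = ((-14 + a**2 - 5*a) + a)*(-2) = (-14 + a**2 - 4*a)*(-2) = 28 - 2*a**2 + 8*a)
x(T)/d(283) = (28 - 2*(-704)**2 + 8*(-704))/((2*283*(-860 + 283))) = (28 - 2*495616 - 5632)/((2*283*(-577))) = (28 - 991232 - 5632)/(-326582) = -996836*(-1/326582) = 498418/163291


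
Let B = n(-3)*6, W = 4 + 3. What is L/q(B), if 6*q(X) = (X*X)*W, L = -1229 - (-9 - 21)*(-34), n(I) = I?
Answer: -2249/378 ≈ -5.9497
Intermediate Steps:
W = 7
L = -2249 (L = -1229 - (-30)*(-34) = -1229 - 1*1020 = -1229 - 1020 = -2249)
B = -18 (B = -3*6 = -18)
q(X) = 7*X**2/6 (q(X) = ((X*X)*7)/6 = (X**2*7)/6 = (7*X**2)/6 = 7*X**2/6)
L/q(B) = -2249/((7/6)*(-18)**2) = -2249/((7/6)*324) = -2249/378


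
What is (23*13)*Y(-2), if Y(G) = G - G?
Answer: 0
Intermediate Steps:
Y(G) = 0
(23*13)*Y(-2) = (23*13)*0 = 299*0 = 0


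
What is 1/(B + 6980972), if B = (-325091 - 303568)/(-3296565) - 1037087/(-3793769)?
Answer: 1389600678165/9700764070318846594 ≈ 1.4325e-7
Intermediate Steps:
B = 644867970214/1389600678165 (B = -628659*(-1/3296565) - 1037087*(-1/3793769) = 69851/366285 + 1037087/3793769 = 644867970214/1389600678165 ≈ 0.46407)
1/(B + 6980972) = 1/(644867970214/1389600678165 + 6980972) = 1/(9700764070318846594/1389600678165) = 1389600678165/9700764070318846594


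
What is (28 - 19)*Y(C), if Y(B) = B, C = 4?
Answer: 36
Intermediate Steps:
(28 - 19)*Y(C) = (28 - 19)*4 = 9*4 = 36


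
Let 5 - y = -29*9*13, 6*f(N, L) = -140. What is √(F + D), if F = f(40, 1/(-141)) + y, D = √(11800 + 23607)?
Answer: √(30372 + 9*√35407)/3 ≈ 59.689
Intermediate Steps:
f(N, L) = -70/3 (f(N, L) = (⅙)*(-140) = -70/3)
y = 3398 (y = 5 - (-29*9)*13 = 5 - (-261)*13 = 5 - 1*(-3393) = 5 + 3393 = 3398)
D = √35407 ≈ 188.17
F = 10124/3 (F = -70/3 + 3398 = 10124/3 ≈ 3374.7)
√(F + D) = √(10124/3 + √35407)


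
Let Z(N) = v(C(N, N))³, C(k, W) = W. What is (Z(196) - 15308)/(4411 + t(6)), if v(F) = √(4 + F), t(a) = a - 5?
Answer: -3827/1103 + 500*√2/1103 ≈ -2.8286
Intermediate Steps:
t(a) = -5 + a
Z(N) = (4 + N)^(3/2) (Z(N) = (√(4 + N))³ = (4 + N)^(3/2))
(Z(196) - 15308)/(4411 + t(6)) = ((4 + 196)^(3/2) - 15308)/(4411 + (-5 + 6)) = (200^(3/2) - 15308)/(4411 + 1) = (2000*√2 - 15308)/4412 = (-15308 + 2000*√2)*(1/4412) = -3827/1103 + 500*√2/1103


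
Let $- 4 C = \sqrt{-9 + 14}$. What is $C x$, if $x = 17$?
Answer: $- \frac{17 \sqrt{5}}{4} \approx -9.5033$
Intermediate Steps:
$C = - \frac{\sqrt{5}}{4}$ ($C = - \frac{\sqrt{-9 + 14}}{4} = - \frac{\sqrt{5}}{4} \approx -0.55902$)
$C x = - \frac{\sqrt{5}}{4} \cdot 17 = - \frac{17 \sqrt{5}}{4}$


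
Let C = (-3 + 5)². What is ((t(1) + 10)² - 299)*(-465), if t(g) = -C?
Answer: 122295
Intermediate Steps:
C = 4 (C = 2² = 4)
t(g) = -4 (t(g) = -1*4 = -4)
((t(1) + 10)² - 299)*(-465) = ((-4 + 10)² - 299)*(-465) = (6² - 299)*(-465) = (36 - 299)*(-465) = -263*(-465) = 122295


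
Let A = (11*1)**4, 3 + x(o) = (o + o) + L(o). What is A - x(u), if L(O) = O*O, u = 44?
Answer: 12620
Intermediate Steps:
L(O) = O**2
x(o) = -3 + o**2 + 2*o (x(o) = -3 + ((o + o) + o**2) = -3 + (2*o + o**2) = -3 + (o**2 + 2*o) = -3 + o**2 + 2*o)
A = 14641 (A = 11**4 = 14641)
A - x(u) = 14641 - (-3 + 44**2 + 2*44) = 14641 - (-3 + 1936 + 88) = 14641 - 1*2021 = 14641 - 2021 = 12620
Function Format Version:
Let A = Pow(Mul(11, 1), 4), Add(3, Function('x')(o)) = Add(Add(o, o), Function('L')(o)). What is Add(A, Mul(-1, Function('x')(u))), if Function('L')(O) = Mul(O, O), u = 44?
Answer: 12620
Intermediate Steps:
Function('L')(O) = Pow(O, 2)
Function('x')(o) = Add(-3, Pow(o, 2), Mul(2, o)) (Function('x')(o) = Add(-3, Add(Add(o, o), Pow(o, 2))) = Add(-3, Add(Mul(2, o), Pow(o, 2))) = Add(-3, Add(Pow(o, 2), Mul(2, o))) = Add(-3, Pow(o, 2), Mul(2, o)))
A = 14641 (A = Pow(11, 4) = 14641)
Add(A, Mul(-1, Function('x')(u))) = Add(14641, Mul(-1, Add(-3, Pow(44, 2), Mul(2, 44)))) = Add(14641, Mul(-1, Add(-3, 1936, 88))) = Add(14641, Mul(-1, 2021)) = Add(14641, -2021) = 12620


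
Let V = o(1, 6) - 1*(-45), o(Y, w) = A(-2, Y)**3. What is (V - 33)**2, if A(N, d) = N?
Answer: 16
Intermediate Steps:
o(Y, w) = -8 (o(Y, w) = (-2)**3 = -8)
V = 37 (V = -8 - 1*(-45) = -8 + 45 = 37)
(V - 33)**2 = (37 - 33)**2 = 4**2 = 16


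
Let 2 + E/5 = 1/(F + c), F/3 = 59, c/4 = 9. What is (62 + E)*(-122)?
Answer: -1351882/213 ≈ -6346.9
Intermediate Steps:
c = 36 (c = 4*9 = 36)
F = 177 (F = 3*59 = 177)
E = -2125/213 (E = -10 + 5/(177 + 36) = -10 + 5/213 = -2125/213 ≈ -9.9765)
(62 + E)*(-122) = (62 - 2125/213)*(-122) = (11081/213)*(-122) = -1351882/213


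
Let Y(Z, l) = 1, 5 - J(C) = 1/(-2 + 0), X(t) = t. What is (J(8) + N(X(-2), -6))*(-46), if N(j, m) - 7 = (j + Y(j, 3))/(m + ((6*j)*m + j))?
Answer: -18377/32 ≈ -574.28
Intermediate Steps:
J(C) = 11/2 (J(C) = 5 - 1/(-2 + 0) = 5 - 1/(-2) = 5 - 1*(-½) = 5 + ½ = 11/2)
N(j, m) = 7 + (1 + j)/(j + m + 6*j*m) (N(j, m) = 7 + (j + 1)/(m + ((6*j)*m + j)) = 7 + (1 + j)/(m + (6*j*m + j)) = 7 + (1 + j)/(m + (j + 6*j*m)) = 7 + (1 + j)/(j + m + 6*j*m))
(J(8) + N(X(-2), -6))*(-46) = (11/2 + (1 + 7*(-6) + 8*(-2) + 42*(-2)*(-6))/(-2 - 6 + 6*(-2)*(-6)))*(-46) = (11/2 + (1 - 42 - 16 + 504)/(-2 - 6 + 72))*(-46) = (11/2 + 447/64)*(-46) = (799/64)*(-46) = -18377/32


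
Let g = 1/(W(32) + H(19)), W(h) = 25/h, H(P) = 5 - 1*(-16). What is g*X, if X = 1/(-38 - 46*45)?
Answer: -8/658665 ≈ -1.2146e-5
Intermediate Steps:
H(P) = 21 (H(P) = 5 + 16 = 21)
X = -1/3780 (X = (1/45)/(-84) = -1/84*1/45 = -1/3780 ≈ -0.00026455)
g = 32/697 (g = 1/(25/32 + 21) = 1/(697/32) = 32/697 ≈ 0.045911)
g*X = (32/697)*(-1/3780) = -8/658665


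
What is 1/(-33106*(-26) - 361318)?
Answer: 1/499438 ≈ 2.0022e-6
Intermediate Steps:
1/(-33106*(-26) - 361318) = 1/(860756 - 361318) = 1/499438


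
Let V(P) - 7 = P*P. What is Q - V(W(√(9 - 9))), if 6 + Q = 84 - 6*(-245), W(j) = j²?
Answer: 1541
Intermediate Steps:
V(P) = 7 + P² (V(P) = 7 + P*P = 7 + P²)
Q = 1548 (Q = -6 + (84 - 6*(-245)) = -6 + (84 + 1470) = -6 + 1554 = 1548)
Q - V(W(√(9 - 9))) = 1548 - (7 + ((√(9 - 9))²)²) = 1548 - (7 + ((√0)²)²) = 1548 - (7 + (0²)²) = 1548 - (7 + 0²) = 1548 - (7 + 0) = 1548 - 1*7 = 1548 - 7 = 1541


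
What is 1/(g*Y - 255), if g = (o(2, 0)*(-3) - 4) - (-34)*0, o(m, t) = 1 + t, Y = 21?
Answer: -1/402 ≈ -0.0024876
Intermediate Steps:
g = -7 (g = ((1 + 0)*(-3) - 4) - (-34)*0 = (1*(-3) - 4) - 1*0 = (-3 - 4) + 0 = -7 + 0 = -7)
1/(g*Y - 255) = 1/(-7*21 - 255) = 1/(-147 - 255) = 1/(-402) = -1/402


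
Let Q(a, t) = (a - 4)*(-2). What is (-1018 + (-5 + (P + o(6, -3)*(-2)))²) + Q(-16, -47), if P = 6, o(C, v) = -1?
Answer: -969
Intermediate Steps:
Q(a, t) = 8 - 2*a (Q(a, t) = (-4 + a)*(-2) = 8 - 2*a)
(-1018 + (-5 + (P + o(6, -3)*(-2)))²) + Q(-16, -47) = (-1018 + (-5 + (6 - 1*(-2)))²) + (8 - 2*(-16)) = (-1018 + (-5 + (6 + 2))²) + (8 + 32) = (-1018 + (-5 + 8)²) + 40 = (-1018 + 3²) + 40 = (-1018 + 9) + 40 = -1009 + 40 = -969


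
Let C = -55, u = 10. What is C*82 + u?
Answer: -4500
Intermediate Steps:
C*82 + u = -55*82 + 10 = -4510 + 10 = -4500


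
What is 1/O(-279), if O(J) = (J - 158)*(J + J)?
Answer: 1/243846 ≈ 4.1009e-6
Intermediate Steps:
O(J) = 2*J*(-158 + J) (O(J) = (-158 + J)*(2*J) = 2*J*(-158 + J))
1/O(-279) = 1/(2*(-279)*(-158 - 279)) = 1/(2*(-279)*(-437)) = 1/243846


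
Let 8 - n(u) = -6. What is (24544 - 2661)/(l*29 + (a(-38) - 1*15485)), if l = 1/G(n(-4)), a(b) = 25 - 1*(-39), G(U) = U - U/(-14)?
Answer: -328245/231286 ≈ -1.4192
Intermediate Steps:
n(u) = 14 (n(u) = 8 - 1*(-6) = 8 + 6 = 14)
G(U) = 15*U/14 (G(U) = U - U*(-1)/14 = U - (-1)*U/14 = U + U/14 = 15*U/14)
a(b) = 64 (a(b) = 25 + 39 = 64)
l = 1/15 (l = 1/((15/14)*14) = 1/15 ≈ 0.066667)
(24544 - 2661)/(l*29 + (a(-38) - 1*15485)) = (24544 - 2661)/((1/15)*29 + (64 - 1*15485)) = 21883/(29/15 + (64 - 15485)) = 21883/(29/15 - 15421) = 21883/(-231286/15) = 21883*(-15/231286) = -328245/231286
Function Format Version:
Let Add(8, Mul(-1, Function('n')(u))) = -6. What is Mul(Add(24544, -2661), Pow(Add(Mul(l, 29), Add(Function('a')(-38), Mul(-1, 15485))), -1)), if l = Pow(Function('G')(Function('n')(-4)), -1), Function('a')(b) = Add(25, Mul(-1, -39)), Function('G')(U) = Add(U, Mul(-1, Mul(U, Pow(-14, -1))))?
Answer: Rational(-328245, 231286) ≈ -1.4192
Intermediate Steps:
Function('n')(u) = 14 (Function('n')(u) = Add(8, Mul(-1, -6)) = Add(8, 6) = 14)
Function('G')(U) = Mul(Rational(15, 14), U) (Function('G')(U) = Add(U, Mul(-1, Mul(U, Rational(-1, 14)))) = Add(U, Mul(-1, Mul(Rational(-1, 14), U))) = Add(U, Mul(Rational(1, 14), U)) = Mul(Rational(15, 14), U))
Function('a')(b) = 64 (Function('a')(b) = Add(25, 39) = 64)
l = Rational(1, 15) (l = Pow(Mul(Rational(15, 14), 14), -1) = Pow(15, -1) = Rational(1, 15) ≈ 0.066667)
Mul(Add(24544, -2661), Pow(Add(Mul(l, 29), Add(Function('a')(-38), Mul(-1, 15485))), -1)) = Mul(Add(24544, -2661), Pow(Add(Mul(Rational(1, 15), 29), Add(64, Mul(-1, 15485))), -1)) = Mul(21883, Pow(Add(Rational(29, 15), Add(64, -15485)), -1)) = Mul(21883, Pow(Add(Rational(29, 15), -15421), -1)) = Mul(21883, Pow(Rational(-231286, 15), -1)) = Mul(21883, Rational(-15, 231286)) = Rational(-328245, 231286)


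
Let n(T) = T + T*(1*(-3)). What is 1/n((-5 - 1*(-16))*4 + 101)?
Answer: -1/290 ≈ -0.0034483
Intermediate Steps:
n(T) = -2*T (n(T) = T + T*(-3) = T - 3*T = -2*T)
1/n((-5 - 1*(-16))*4 + 101) = 1/(-2*((-5 - 1*(-16))*4 + 101)) = 1/(-2*((-5 + 16)*4 + 101)) = 1/(-2*(11*4 + 101)) = 1/(-2*(44 + 101)) = 1/(-2*145) = 1/(-290) = -1/290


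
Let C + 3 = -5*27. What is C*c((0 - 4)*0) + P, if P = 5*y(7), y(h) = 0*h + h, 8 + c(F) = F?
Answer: 1139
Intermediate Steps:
c(F) = -8 + F
y(h) = h (y(h) = 0 + h = h)
C = -138 (C = -3 - 5*27 = -3 - 135 = -138)
P = 35 (P = 5*7 = 35)
C*c((0 - 4)*0) + P = -138*(-8 + (0 - 4)*0) + 35 = -138*(-8 - 4*0) + 35 = -138*(-8 + 0) + 35 = -138*(-8) + 35 = 1104 + 35 = 1139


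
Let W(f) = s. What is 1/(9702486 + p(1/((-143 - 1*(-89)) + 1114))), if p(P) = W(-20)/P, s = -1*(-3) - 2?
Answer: 1/9703546 ≈ 1.0306e-7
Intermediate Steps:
s = 1 (s = 3 - 2 = 1)
W(f) = 1
p(P) = 1/P
1/(9702486 + p(1/((-143 - 1*(-89)) + 1114))) = 1/(9702486 + 1/(1/((-143 - 1*(-89)) + 1114))) = 1/(9702486 + 1/(1/((-143 + 89) + 1114))) = 1/(9702486 + 1/(1/(-54 + 1114))) = 1/(9702486 + 1/(1/1060)) = 1/(9702486 + 1060) = 1/9703546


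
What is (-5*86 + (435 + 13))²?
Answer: 324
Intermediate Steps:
(-5*86 + (435 + 13))² = (-430 + 448)² = 18² = 324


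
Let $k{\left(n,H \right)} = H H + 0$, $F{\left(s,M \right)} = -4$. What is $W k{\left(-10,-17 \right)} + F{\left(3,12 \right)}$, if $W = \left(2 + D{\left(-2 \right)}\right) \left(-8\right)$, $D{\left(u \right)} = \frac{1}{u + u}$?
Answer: $-4050$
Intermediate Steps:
$D{\left(u \right)} = \frac{1}{2 u}$
$W = -14$ ($W = \left(2 + \frac{1}{2 \left(-2\right)}\right) \left(-8\right) = \left(2 + \frac{1}{2} \left(- \frac{1}{2}\right)\right) \left(-8\right) = \left(2 - \frac{1}{4}\right) \left(-8\right) = \frac{7}{4} \left(-8\right) = -14$)
$k{\left(n,H \right)} = H^{2}$ ($k{\left(n,H \right)} = H^{2} + 0 = H^{2}$)
$W k{\left(-10,-17 \right)} + F{\left(3,12 \right)} = - 14 \left(-17\right)^{2} - 4 = \left(-14\right) 289 - 4 = -4046 - 4 = -4050$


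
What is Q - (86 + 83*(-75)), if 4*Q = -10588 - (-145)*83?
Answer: 26003/4 ≈ 6500.8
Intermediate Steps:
Q = 1447/4 (Q = (-10588 - (-145)*83)/4 = (-10588 - 1*(-12035))/4 = (-10588 + 12035)/4 = (1/4)*1447 = 1447/4 ≈ 361.75)
Q - (86 + 83*(-75)) = 1447/4 - (86 + 83*(-75)) = 1447/4 - (86 - 6225) = 1447/4 - 1*(-6139) = 1447/4 + 6139 = 26003/4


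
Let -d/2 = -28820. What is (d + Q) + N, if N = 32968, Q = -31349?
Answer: 59259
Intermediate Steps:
d = 57640 (d = -2*(-28820) = 57640)
(d + Q) + N = (57640 - 31349) + 32968 = 26291 + 32968 = 59259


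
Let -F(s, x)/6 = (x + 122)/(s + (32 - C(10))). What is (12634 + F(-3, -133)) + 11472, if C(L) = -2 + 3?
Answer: 337517/14 ≈ 24108.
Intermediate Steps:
C(L) = 1
F(s, x) = -6*(122 + x)/(31 + s) (F(s, x) = -6*(x + 122)/(s + (32 - 1*1)) = -6*(122 + x)/(s + (32 - 1)) = -6*(122 + x)/(s + 31) = -6*(122 + x)/(31 + s))
(12634 + F(-3, -133)) + 11472 = (12634 + 6*(-122 - 1*(-133))/(31 - 3)) + 11472 = (12634 + 6*(-122 + 133)/28) + 11472 = (12634 + 6*(1/28)*11) + 11472 = (12634 + 33/14) + 11472 = 176909/14 + 11472 = 337517/14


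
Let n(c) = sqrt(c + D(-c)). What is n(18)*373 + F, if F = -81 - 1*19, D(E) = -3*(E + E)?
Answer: -100 + 1119*sqrt(14) ≈ 4086.9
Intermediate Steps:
D(E) = -6*E
F = -100 (F = -81 - 19 = -100)
n(c) = sqrt(7)*sqrt(c) (n(c) = sqrt(c - (-6)*c) = sqrt(c + 6*c) = sqrt(7*c) = sqrt(7)*sqrt(c))
n(18)*373 + F = (sqrt(7)*sqrt(18))*373 - 100 = (sqrt(7)*(3*sqrt(2)))*373 - 100 = (3*sqrt(14))*373 - 100 = 1119*sqrt(14) - 100 = -100 + 1119*sqrt(14)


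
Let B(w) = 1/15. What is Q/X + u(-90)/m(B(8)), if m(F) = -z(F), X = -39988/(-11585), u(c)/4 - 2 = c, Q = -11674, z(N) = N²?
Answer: 116607935/1538 ≈ 75818.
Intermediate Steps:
B(w) = 1/15 (B(w) = 1*(1/15) = 1/15)
u(c) = 8 + 4*c
X = 39988/11585 (X = -39988*(-1/11585) = 39988/11585 ≈ 3.4517)
m(F) = -F²
Q/X + u(-90)/m(B(8)) = -11674/39988/11585 + (8 + 4*(-90))/((-(1/15)²)) = -11674*11585/39988 + (8 - 360)/((-1*1/225)) = -5201665/1538 - 352/(-1/225) = -5201665/1538 - 352*(-225) = -5201665/1538 + 79200 = 116607935/1538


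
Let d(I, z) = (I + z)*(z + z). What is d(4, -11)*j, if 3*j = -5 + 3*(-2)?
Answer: -1694/3 ≈ -564.67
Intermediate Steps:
j = -11/3 (j = (-5 + 3*(-2))/3 = (-5 - 6)/3 = (1/3)*(-11) = -11/3 ≈ -3.6667)
d(I, z) = 2*z*(I + z) (d(I, z) = (I + z)*(2*z) = 2*z*(I + z))
d(4, -11)*j = (2*(-11)*(4 - 11))*(-11/3) = (2*(-11)*(-7))*(-11/3) = 154*(-11/3) = -1694/3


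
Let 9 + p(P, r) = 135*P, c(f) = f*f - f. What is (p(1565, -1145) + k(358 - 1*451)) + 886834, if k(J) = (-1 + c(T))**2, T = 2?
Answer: 1098101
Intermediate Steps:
c(f) = f**2 - f
p(P, r) = -9 + 135*P
k(J) = 1 (k(J) = (-1 + 2*(-1 + 2))**2 = (-1 + 2*1)**2 = (-1 + 2)**2 = 1**2 = 1)
(p(1565, -1145) + k(358 - 1*451)) + 886834 = ((-9 + 135*1565) + 1) + 886834 = ((-9 + 211275) + 1) + 886834 = (211266 + 1) + 886834 = 211267 + 886834 = 1098101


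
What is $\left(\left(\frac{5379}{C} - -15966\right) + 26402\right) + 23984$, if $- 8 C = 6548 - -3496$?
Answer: $\frac{55533038}{837} \approx 66348.0$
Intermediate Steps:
$C = - \frac{2511}{2}$ ($C = - \frac{6548 - -3496}{8} = - \frac{6548 + 3496}{8} = \left(- \frac{1}{8}\right) 10044 = - \frac{2511}{2} \approx -1255.5$)
$\left(\left(\frac{5379}{C} - -15966\right) + 26402\right) + 23984 = \left(\left(\frac{5379}{- \frac{2511}{2}} - -15966\right) + 26402\right) + 23984 = \left(\left(5379 \left(- \frac{2}{2511}\right) + 15966\right) + 26402\right) + 23984 = \left(\left(- \frac{3586}{837} + 15966\right) + 26402\right) + 23984 = \left(\frac{13359956}{837} + 26402\right) + 23984 = \frac{35458430}{837} + 23984 = \frac{55533038}{837}$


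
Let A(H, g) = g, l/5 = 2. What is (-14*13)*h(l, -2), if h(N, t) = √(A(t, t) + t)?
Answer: -364*I ≈ -364.0*I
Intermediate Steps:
l = 10 (l = 5*2 = 10)
h(N, t) = √2*√t (h(N, t) = √(t + t) = √(2*t) = √2*√t)
(-14*13)*h(l, -2) = (-14*13)*(√2*√(-2)) = -182*√2*I*√2 = -364*I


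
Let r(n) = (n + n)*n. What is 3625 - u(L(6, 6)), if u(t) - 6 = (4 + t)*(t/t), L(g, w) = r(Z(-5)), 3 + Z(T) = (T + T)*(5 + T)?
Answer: 3597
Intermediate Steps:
Z(T) = -3 + 2*T*(5 + T) (Z(T) = -3 + (T + T)*(5 + T) = -3 + (2*T)*(5 + T) = -3 + 2*T*(5 + T))
r(n) = 2*n² (r(n) = (2*n)*n = 2*n²)
L(g, w) = 18 (L(g, w) = 2*(-3 + 2*(-5)² + 10*(-5))² = 2*(-3 + 2*25 - 50)² = 2*(-3 + 50 - 50)² = 2*(-3)² = 2*9 = 18)
u(t) = 10 + t (u(t) = 6 + (4 + t)*(t/t) = 6 + (4 + t)*1 = 6 + (4 + t) = 10 + t)
3625 - u(L(6, 6)) = 3625 - (10 + 18) = 3625 - 1*28 = 3625 - 28 = 3597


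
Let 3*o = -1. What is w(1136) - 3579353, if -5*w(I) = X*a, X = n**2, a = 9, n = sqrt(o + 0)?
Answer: -17896762/5 ≈ -3.5794e+6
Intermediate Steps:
o = -1/3 (o = (1/3)*(-1) = -1/3 ≈ -0.33333)
n = I*sqrt(3)/3 (n = sqrt(-1/3 + 0) = sqrt(-1/3) = I*sqrt(3)/3 ≈ 0.57735*I)
X = -1/3 (X = (I*sqrt(3)/3)**2 = -1/3 ≈ -0.33333)
w(I) = 3/5 (w(I) = -(-1)*9/15 = -1/5*(-3) = 3/5)
w(1136) - 3579353 = 3/5 - 3579353 = -17896762/5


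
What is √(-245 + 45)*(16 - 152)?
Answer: -1360*I*√2 ≈ -1923.3*I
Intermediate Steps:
√(-245 + 45)*(16 - 152) = √(-200)*(-136) = (10*I*√2)*(-136) = -1360*I*√2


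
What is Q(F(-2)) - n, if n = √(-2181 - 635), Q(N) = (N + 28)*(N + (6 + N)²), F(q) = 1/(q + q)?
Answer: 58275/64 - 16*I*√11 ≈ 910.55 - 53.066*I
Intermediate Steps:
F(q) = 1/(2*q)
Q(N) = (28 + N)*(N + (6 + N)²)
n = 16*I*√11 (n = √(-2816) = 16*I*√11 ≈ 53.066*I)
Q(F(-2)) - n = (1008 + ((½)/(-2))³ + 41*((½)/(-2))² + 400*((½)/(-2))) - 16*I*√11 = (1008 + ((½)*(-½))³ + 41*((½)*(-½))² + 400*((½)*(-½))) - 16*I*√11 = (1008 + (-¼)³ + 41*(-¼)² + 400*(-¼)) - 16*I*√11 = (1008 - 1/64 + 41*(1/16) - 100) - 16*I*√11 = (1008 - 1/64 + 41/16 - 100) - 16*I*√11 = 58275/64 - 16*I*√11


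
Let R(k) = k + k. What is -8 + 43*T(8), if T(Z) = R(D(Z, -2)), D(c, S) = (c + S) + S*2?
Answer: 164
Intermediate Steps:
D(c, S) = c + 3*S (D(c, S) = (S + c) + 2*S = c + 3*S)
R(k) = 2*k
T(Z) = -12 + 2*Z (T(Z) = 2*(Z + 3*(-2)) = 2*(Z - 6) = 2*(-6 + Z) = -12 + 2*Z)
-8 + 43*T(8) = -8 + 43*(-12 + 2*8) = -8 + 43*(-12 + 16) = -8 + 43*4 = -8 + 172 = 164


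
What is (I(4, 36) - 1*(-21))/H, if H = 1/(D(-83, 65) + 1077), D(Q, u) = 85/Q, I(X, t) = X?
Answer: 2232650/83 ≈ 26899.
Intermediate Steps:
H = 83/89306 (H = 1/(85/(-83) + 1077) = 1/(85*(-1/83) + 1077) = 1/(-85/83 + 1077) = 1/(89306/83) = 83/89306 ≈ 0.00092939)
(I(4, 36) - 1*(-21))/H = (4 - 1*(-21))/(83/89306) = (4 + 21)*(89306/83) = 25*(89306/83) = 2232650/83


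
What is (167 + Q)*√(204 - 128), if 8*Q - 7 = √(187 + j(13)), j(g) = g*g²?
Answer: √2831 + 1343*√19/4 ≈ 1516.7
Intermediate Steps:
j(g) = g³
Q = 7/8 + √149/2 (Q = 7/8 + √(187 + 13³)/8 = 7/8 + √(187 + 2197)/8 = 7/8 + √2384/8 = 7/8 + (4*√149)/8 = 7/8 + √149/2 ≈ 6.9783)
(167 + Q)*√(204 - 128) = (167 + (7/8 + √149/2))*√(204 - 128) = (1343/8 + √149/2)*√76 = (1343/8 + √149/2)*(2*√19) = 2*√19*(1343/8 + √149/2)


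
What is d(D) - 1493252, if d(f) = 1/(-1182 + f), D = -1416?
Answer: -3879468697/2598 ≈ -1.4933e+6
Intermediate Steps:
d(D) - 1493252 = 1/(-1182 - 1416) - 1493252 = 1/(-2598) - 1493252 = -1/2598 - 1493252 = -3879468697/2598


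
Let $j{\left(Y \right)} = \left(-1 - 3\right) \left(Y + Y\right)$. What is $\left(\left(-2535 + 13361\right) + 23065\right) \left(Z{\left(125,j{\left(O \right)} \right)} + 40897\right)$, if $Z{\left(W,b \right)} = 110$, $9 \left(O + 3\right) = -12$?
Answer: $1389768237$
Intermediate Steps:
$O = - \frac{13}{3}$ ($O = -3 + \frac{1}{9} \left(-12\right) = -3 - \frac{4}{3} = - \frac{13}{3} \approx -4.3333$)
$j{\left(Y \right)} = - 8 Y$ ($j{\left(Y \right)} = - 4 \cdot 2 Y = - 8 Y$)
$\left(\left(-2535 + 13361\right) + 23065\right) \left(Z{\left(125,j{\left(O \right)} \right)} + 40897\right) = \left(\left(-2535 + 13361\right) + 23065\right) \left(110 + 40897\right) = \left(10826 + 23065\right) 41007 = 33891 \cdot 41007 = 1389768237$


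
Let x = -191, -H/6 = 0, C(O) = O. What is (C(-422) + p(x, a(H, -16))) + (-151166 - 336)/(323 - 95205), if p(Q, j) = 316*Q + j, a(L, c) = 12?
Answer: -2882724055/47441 ≈ -60764.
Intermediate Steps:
H = 0 (H = -6*0 = 0)
p(Q, j) = j + 316*Q
(C(-422) + p(x, a(H, -16))) + (-151166 - 336)/(323 - 95205) = (-422 + (12 + 316*(-191))) + (-151166 - 336)/(323 - 95205) = (-422 + (12 - 60356)) - 151502/(-94882) = (-422 - 60344) - 151502*(-1/94882) = -60766 + 75751/47441 = -2882724055/47441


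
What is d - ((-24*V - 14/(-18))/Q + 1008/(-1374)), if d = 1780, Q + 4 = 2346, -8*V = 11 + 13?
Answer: 8595205469/4826862 ≈ 1780.7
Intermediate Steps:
V = -3 (V = -(11 + 13)/8 = -1/8*24 = -3)
Q = 2342 (Q = -4 + 2346 = 2342)
d - ((-24*V - 14/(-18))/Q + 1008/(-1374)) = 1780 - ((-24*(-3) - 14/(-18))/2342 + 1008/(-1374)) = 1780 - ((72 - 14*(-1/18))*(1/2342) + 1008*(-1/1374)) = 1780 - ((72 + 7/9)*(1/2342) - 168/229) = 1780 - ((655/9)*(1/2342) - 168/229) = 1780 - (655/21078 - 168/229) = 1780 - 1*(-3391109/4826862) = 1780 + 3391109/4826862 = 8595205469/4826862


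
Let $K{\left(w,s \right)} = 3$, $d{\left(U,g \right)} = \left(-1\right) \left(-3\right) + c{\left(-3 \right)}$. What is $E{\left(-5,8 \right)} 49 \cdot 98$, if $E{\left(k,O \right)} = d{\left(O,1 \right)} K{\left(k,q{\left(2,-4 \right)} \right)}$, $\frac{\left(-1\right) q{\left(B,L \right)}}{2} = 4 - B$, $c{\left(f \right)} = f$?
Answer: $0$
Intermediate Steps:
$q{\left(B,L \right)} = -8 + 2 B$ ($q{\left(B,L \right)} = - 2 \left(4 - B\right) = -8 + 2 B$)
$d{\left(U,g \right)} = 0$ ($d{\left(U,g \right)} = \left(-1\right) \left(-3\right) - 3 = 3 - 3 = 0$)
$E{\left(k,O \right)} = 0$ ($E{\left(k,O \right)} = 0 \cdot 3 = 0$)
$E{\left(-5,8 \right)} 49 \cdot 98 = 0 \cdot 49 \cdot 98 = 0 \cdot 98 = 0$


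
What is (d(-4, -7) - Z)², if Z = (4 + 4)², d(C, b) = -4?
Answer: 4624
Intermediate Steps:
Z = 64 (Z = 8² = 64)
(d(-4, -7) - Z)² = (-4 - 1*64)² = (-4 - 64)² = (-68)² = 4624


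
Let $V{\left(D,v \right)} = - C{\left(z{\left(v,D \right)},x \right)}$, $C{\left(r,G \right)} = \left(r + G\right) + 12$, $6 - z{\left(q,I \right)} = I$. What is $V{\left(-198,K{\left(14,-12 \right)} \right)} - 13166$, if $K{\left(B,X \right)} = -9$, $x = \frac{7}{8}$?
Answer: $- \frac{107063}{8} \approx -13383.0$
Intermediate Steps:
$z{\left(q,I \right)} = 6 - I$
$x = \frac{7}{8}$ ($x = 7 \cdot \frac{1}{8} = \frac{7}{8} \approx 0.875$)
$C{\left(r,G \right)} = 12 + G + r$ ($C{\left(r,G \right)} = \left(G + r\right) + 12 = 12 + G + r$)
$V{\left(D,v \right)} = - \frac{151}{8} + D$ ($V{\left(D,v \right)} = - (12 + \frac{7}{8} - \left(-6 + D\right)) = - (\frac{151}{8} - D) = - \frac{151}{8} + D$)
$V{\left(-198,K{\left(14,-12 \right)} \right)} - 13166 = \left(- \frac{151}{8} - 198\right) - 13166 = - \frac{1735}{8} - 13166 = - \frac{107063}{8}$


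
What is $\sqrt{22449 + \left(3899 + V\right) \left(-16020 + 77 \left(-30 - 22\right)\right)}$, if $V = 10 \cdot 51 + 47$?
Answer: $i \sqrt{89204495} \approx 9444.8 i$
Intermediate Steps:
$V = 557$ ($V = 510 + 47 = 557$)
$\sqrt{22449 + \left(3899 + V\right) \left(-16020 + 77 \left(-30 - 22\right)\right)} = \sqrt{22449 + \left(3899 + 557\right) \left(-16020 + 77 \left(-30 - 22\right)\right)} = \sqrt{22449 + 4456 \left(-16020 + 77 \left(-52\right)\right)} = \sqrt{22449 + 4456 \left(-16020 - 4004\right)} = \sqrt{22449 + 4456 \left(-20024\right)} = \sqrt{22449 - 89226944} = \sqrt{-89204495} = i \sqrt{89204495}$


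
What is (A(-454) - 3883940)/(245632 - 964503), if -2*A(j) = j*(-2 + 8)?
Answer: 3882578/718871 ≈ 5.4009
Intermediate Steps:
A(j) = -3*j (A(j) = -j*(-2 + 8)/2 = -j*6/2 = -3*j)
(A(-454) - 3883940)/(245632 - 964503) = (-3*(-454) - 3883940)/(245632 - 964503) = (1362 - 3883940)/(-718871) = -3882578*(-1/718871) = 3882578/718871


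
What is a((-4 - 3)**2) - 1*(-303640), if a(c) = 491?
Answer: 304131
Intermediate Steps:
a((-4 - 3)**2) - 1*(-303640) = 491 - 1*(-303640) = 491 + 303640 = 304131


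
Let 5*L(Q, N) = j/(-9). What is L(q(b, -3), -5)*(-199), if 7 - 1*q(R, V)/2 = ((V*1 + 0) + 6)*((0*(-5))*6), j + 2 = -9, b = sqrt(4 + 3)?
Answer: -2189/45 ≈ -48.644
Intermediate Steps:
b = sqrt(7) ≈ 2.6458
j = -11 (j = -2 - 9 = -11)
q(R, V) = 14 (q(R, V) = 14 - 2*((V*1 + 0) + 6)*(0*(-5))*6 = 14 - 2*((V + 0) + 6)*0*6 = 14 - 2*(V + 6)*0 = 14 - 2*(6 + V)*0 = 14 - 2*0 = 14 + 0 = 14)
L(Q, N) = 11/45 (L(Q, N) = (-11/(-9))/5 = (-11*(-1/9))/5 = (1/5)*(11/9) = 11/45)
L(q(b, -3), -5)*(-199) = (11/45)*(-199) = -2189/45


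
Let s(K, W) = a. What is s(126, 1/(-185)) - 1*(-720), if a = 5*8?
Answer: 760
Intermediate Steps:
a = 40
s(K, W) = 40
s(126, 1/(-185)) - 1*(-720) = 40 - 1*(-720) = 40 + 720 = 760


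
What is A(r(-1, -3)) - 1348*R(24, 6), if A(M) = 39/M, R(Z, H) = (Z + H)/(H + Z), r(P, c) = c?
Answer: -1361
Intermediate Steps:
R(Z, H) = 1 (R(Z, H) = (H + Z)/(H + Z) = 1)
A(r(-1, -3)) - 1348*R(24, 6) = 39/(-3) - 1348*1 = 39*(-⅓) - 1348 = -13 - 1348 = -1361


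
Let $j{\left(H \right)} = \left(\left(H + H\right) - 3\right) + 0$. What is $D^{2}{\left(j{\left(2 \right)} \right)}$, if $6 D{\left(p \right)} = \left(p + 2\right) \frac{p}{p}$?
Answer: $\frac{1}{4} \approx 0.25$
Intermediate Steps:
$j{\left(H \right)} = -3 + 2 H$ ($j{\left(H \right)} = \left(2 H - 3\right) + 0 = \left(-3 + 2 H\right) + 0 = -3 + 2 H$)
$D{\left(p \right)} = \frac{1}{3} + \frac{p}{6}$ ($D{\left(p \right)} = \frac{\left(p + 2\right) \frac{p}{p}}{6} = \frac{\left(2 + p\right) 1}{6} = \frac{2 + p}{6} = \frac{1}{3} + \frac{p}{6}$)
$D^{2}{\left(j{\left(2 \right)} \right)} = \left(\frac{1}{3} + \frac{-3 + 2 \cdot 2}{6}\right)^{2} = \left(\frac{1}{3} + \frac{-3 + 4}{6}\right)^{2} = \left(\frac{1}{3} + \frac{1}{6} \cdot 1\right)^{2} = \left(\frac{1}{3} + \frac{1}{6}\right)^{2} = \left(\frac{1}{2}\right)^{2} = \frac{1}{4}$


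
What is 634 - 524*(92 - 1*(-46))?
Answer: -71678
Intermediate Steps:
634 - 524*(92 - 1*(-46)) = 634 - 524*(92 + 46) = 634 - 524*138 = 634 - 72312 = -71678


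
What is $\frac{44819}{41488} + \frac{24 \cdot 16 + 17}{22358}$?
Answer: $\frac{509349945}{463794352} \approx 1.0982$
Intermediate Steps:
$\frac{44819}{41488} + \frac{24 \cdot 16 + 17}{22358} = 44819 \cdot \frac{1}{41488} + \left(384 + 17\right) \frac{1}{22358} = \frac{44819}{41488} + 401 \cdot \frac{1}{22358} = \frac{44819}{41488} + \frac{401}{22358} = \frac{509349945}{463794352}$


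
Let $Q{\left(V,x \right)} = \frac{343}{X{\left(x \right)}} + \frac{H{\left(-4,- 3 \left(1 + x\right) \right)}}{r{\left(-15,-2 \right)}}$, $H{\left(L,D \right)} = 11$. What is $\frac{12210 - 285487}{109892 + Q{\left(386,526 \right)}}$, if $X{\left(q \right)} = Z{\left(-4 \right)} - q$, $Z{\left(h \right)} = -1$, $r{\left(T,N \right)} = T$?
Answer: $- \frac{2160254685}{868685318} \approx -2.4868$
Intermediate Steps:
$X{\left(q \right)} = -1 - q$
$Q{\left(V,x \right)} = - \frac{11}{15} + \frac{343}{-1 - x}$ ($Q{\left(V,x \right)} = \frac{343}{-1 - x} + \frac{11}{-15} = \frac{343}{-1 - x} + 11 \left(- \frac{1}{15}\right) = \frac{343}{-1 - x} - \frac{11}{15} = - \frac{11}{15} + \frac{343}{-1 - x}$)
$\frac{12210 - 285487}{109892 + Q{\left(386,526 \right)}} = \frac{12210 - 285487}{109892 + \frac{-5156 - 5786}{15 \left(1 + 526\right)}} = - \frac{273277}{109892 + \frac{-5156 - 5786}{15 \cdot 527}} = - \frac{273277}{109892 + \frac{1}{15} \cdot \frac{1}{527} \left(-10942\right)} = - \frac{273277}{109892 - \frac{10942}{7905}} = - \frac{273277}{\frac{868685318}{7905}} = \left(-273277\right) \frac{7905}{868685318} = - \frac{2160254685}{868685318}$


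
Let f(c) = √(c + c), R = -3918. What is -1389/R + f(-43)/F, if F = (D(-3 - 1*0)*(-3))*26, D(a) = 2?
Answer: 463/1306 - I*√86/156 ≈ 0.35452 - 0.059446*I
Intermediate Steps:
F = -156 (F = (2*(-3))*26 = -6*26 = -156)
f(c) = √2*√c (f(c) = √(2*c) = √2*√c)
-1389/R + f(-43)/F = -1389/(-3918) + (√2*√(-43))/(-156) = -1389*(-1/3918) + (√2*(I*√43))*(-1/156) = 463/1306 + (I*√86)*(-1/156) = 463/1306 - I*√86/156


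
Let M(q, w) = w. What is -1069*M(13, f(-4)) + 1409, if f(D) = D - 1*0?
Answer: 5685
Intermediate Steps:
f(D) = D (f(D) = D + 0 = D)
-1069*M(13, f(-4)) + 1409 = -1069*(-4) + 1409 = 4276 + 1409 = 5685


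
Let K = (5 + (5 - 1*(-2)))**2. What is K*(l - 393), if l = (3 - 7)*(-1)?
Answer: -56016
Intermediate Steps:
l = 4 (l = -4*(-1) = 4)
K = 144 (K = (5 + (5 + 2))**2 = (5 + 7)**2 = 12**2 = 144)
K*(l - 393) = 144*(4 - 393) = 144*(-389) = -56016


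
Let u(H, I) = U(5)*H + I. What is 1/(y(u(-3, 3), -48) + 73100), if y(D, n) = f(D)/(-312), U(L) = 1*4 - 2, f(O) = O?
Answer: 104/7602401 ≈ 1.3680e-5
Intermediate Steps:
U(L) = 2 (U(L) = 4 - 2 = 2)
u(H, I) = I + 2*H (u(H, I) = 2*H + I = I + 2*H)
y(D, n) = -D/312 (y(D, n) = D/(-312) = D*(-1/312) = -D/312)
1/(y(u(-3, 3), -48) + 73100) = 1/(-(3 + 2*(-3))/312 + 73100) = 1/(-(3 - 6)/312 + 73100) = 1/(-1/312*(-3) + 73100) = 1/(1/104 + 73100) = 1/(7602401/104) = 104/7602401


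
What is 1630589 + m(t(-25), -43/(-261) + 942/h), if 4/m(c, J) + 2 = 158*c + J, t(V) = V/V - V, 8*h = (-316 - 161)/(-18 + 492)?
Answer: 76294083599999/46789279 ≈ 1.6306e+6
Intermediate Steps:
h = -159/1264 (h = ((-316 - 161)/(-18 + 492))/8 = (-477/474)/8 = (-477*1/474)/8 = (⅛)*(-159/158) = -159/1264 ≈ -0.12579)
t(V) = 1 - V
m(c, J) = 4/(-2 + J + 158*c) (m(c, J) = 4/(-2 + (158*c + J)) = 4/(-2 + (J + 158*c)) = 4/(-2 + J + 158*c))
1630589 + m(t(-25), -43/(-261) + 942/h) = 1630589 + 4/(-2 + (-43/(-261) + 942/(-159/1264)) + 158*(1 - 1*(-25))) = 1630589 + 4/(-2 + (-43*(-1/261) + 942*(-1264/159)) + 158*(1 + 25)) = 1630589 + 4/(-2 + (43/261 - 396896/53) + 158*26) = 1630589 + 4/(-2 - 103587577/13833 + 4108) = 1630589 + 4/(-46789279/13833) = 1630589 + 4*(-13833/46789279) = 1630589 - 55332/46789279 = 76294083599999/46789279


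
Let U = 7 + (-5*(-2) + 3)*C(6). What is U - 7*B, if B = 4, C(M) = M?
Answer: 57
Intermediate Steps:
U = 85 (U = 7 + (-5*(-2) + 3)*6 = 7 + (10 + 3)*6 = 7 + 13*6 = 7 + 78 = 85)
U - 7*B = 85 - 28 = 57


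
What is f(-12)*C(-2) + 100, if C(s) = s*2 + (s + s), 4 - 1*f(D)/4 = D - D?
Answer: -28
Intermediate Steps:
f(D) = 16 (f(D) = 16 - 4*(D - D) = 16 - 4*0 = 16 + 0 = 16)
C(s) = 4*s (C(s) = 2*s + 2*s = 4*s)
f(-12)*C(-2) + 100 = 16*(4*(-2)) + 100 = 16*(-8) + 100 = -128 + 100 = -28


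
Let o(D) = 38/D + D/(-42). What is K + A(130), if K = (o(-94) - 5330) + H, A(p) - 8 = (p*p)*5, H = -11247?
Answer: 67049707/987 ≈ 67933.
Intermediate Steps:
o(D) = 38/D - D/42 (o(D) = 38/D + D*(-1/42) = 38/D - D/42)
A(p) = 8 + 5*p**2 (A(p) = 8 + (p*p)*5 = 8 + p**2*5 = 8 + 5*p**2)
K = -16359689/987 (K = ((38/(-94) - 1/42*(-94)) - 5330) - 11247 = ((38*(-1/94) + 47/21) - 5330) - 11247 = ((-19/47 + 47/21) - 5330) - 11247 = (1810/987 - 5330) - 11247 = -5258900/987 - 11247 = -16359689/987 ≈ -16575.)
K + A(130) = -16359689/987 + (8 + 5*130**2) = -16359689/987 + (8 + 5*16900) = -16359689/987 + (8 + 84500) = -16359689/987 + 84508 = 67049707/987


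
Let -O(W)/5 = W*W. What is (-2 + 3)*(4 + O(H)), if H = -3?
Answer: -41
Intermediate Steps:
O(W) = -5*W² (O(W) = -5*W*W = -5*W²)
(-2 + 3)*(4 + O(H)) = (-2 + 3)*(4 - 5*(-3)²) = 1*(4 - 5*9) = 1*(4 - 45) = 1*(-41) = -41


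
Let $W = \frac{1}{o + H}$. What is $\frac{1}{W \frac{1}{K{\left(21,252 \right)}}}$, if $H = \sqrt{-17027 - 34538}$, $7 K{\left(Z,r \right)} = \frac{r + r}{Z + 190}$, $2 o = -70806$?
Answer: $- \frac{2549016}{211} + \frac{72 i \sqrt{51565}}{211} \approx -12081.0 + 77.487 i$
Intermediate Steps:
$o = -35403$ ($o = \frac{1}{2} \left(-70806\right) = -35403$)
$K{\left(Z,r \right)} = \frac{2 r}{7 \left(190 + Z\right)}$ ($K{\left(Z,r \right)} = \frac{\left(r + r\right) \frac{1}{Z + 190}}{7} = \frac{2 r \frac{1}{190 + Z}}{7} = \frac{2 r}{7 \left(190 + Z\right)}$)
$H = i \sqrt{51565}$ ($H = \sqrt{-51565} = i \sqrt{51565} \approx 227.08 i$)
$W = \frac{1}{-35403 + i \sqrt{51565}} \approx -2.8245 \cdot 10^{-5} - 1.812 \cdot 10^{-7} i$
$\frac{1}{W \frac{1}{K{\left(21,252 \right)}}} = \frac{1}{\left(- \frac{35403}{1253423974} - \frac{i \sqrt{51565}}{1253423974}\right) \frac{1}{\frac{2}{7} \cdot 252 \frac{1}{190 + 21}}} = \frac{1}{\left(- \frac{35403}{1253423974} - \frac{i \sqrt{51565}}{1253423974}\right) \frac{1}{\frac{2}{7} \cdot 252 \cdot \frac{1}{211}}} = \frac{1}{\left(- \frac{35403}{1253423974} - \frac{i \sqrt{51565}}{1253423974}\right) \frac{1}{\frac{72}{211}}} = \frac{1}{\left(- \frac{35403}{1253423974} - \frac{i \sqrt{51565}}{1253423974}\right) \frac{211}{72}} = \frac{1}{- \frac{2490011}{30082175376} - \frac{211 i \sqrt{51565}}{90246526128}}$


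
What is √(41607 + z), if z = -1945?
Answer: √39662 ≈ 199.15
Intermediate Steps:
√(41607 + z) = √(41607 - 1945) = √39662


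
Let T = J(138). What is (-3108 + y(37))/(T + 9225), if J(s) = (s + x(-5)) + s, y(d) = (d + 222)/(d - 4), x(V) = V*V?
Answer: -102305/314358 ≈ -0.32544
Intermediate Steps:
x(V) = V²
y(d) = (222 + d)/(-4 + d)
J(s) = 25 + 2*s (J(s) = (s + (-5)²) + s = (s + 25) + s = (25 + s) + s = 25 + 2*s)
T = 301 (T = 25 + 2*138 = 25 + 276 = 301)
(-3108 + y(37))/(T + 9225) = (-3108 + (222 + 37)/(-4 + 37))/(301 + 9225) = (-3108 + 259/33)/9526 = (-3108 + (1/33)*259)*(1/9526) = (-3108 + 259/33)*(1/9526) = -102305/33*1/9526 = -102305/314358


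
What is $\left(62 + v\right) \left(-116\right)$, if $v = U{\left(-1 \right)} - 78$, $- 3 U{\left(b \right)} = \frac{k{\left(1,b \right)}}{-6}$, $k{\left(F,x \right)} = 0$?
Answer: $1856$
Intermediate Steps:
$U{\left(b \right)} = 0$ ($U{\left(b \right)} = - \frac{0 \frac{1}{-6}}{3} = - \frac{0 \left(- \frac{1}{6}\right)}{3} = \left(- \frac{1}{3}\right) 0 = 0$)
$v = -78$ ($v = 0 - 78 = -78$)
$\left(62 + v\right) \left(-116\right) = \left(62 - 78\right) \left(-116\right) = \left(-16\right) \left(-116\right) = 1856$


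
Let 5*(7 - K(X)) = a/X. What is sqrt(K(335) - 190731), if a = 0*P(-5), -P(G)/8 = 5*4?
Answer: 2*I*sqrt(47681) ≈ 436.72*I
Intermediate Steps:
P(G) = -160 (P(G) = -40*4 = -8*20 = -160)
a = 0 (a = 0*(-160) = 0)
K(X) = 7 (K(X) = 7 - 0/X = 7 - 1/5*0 = 7 + 0 = 7)
sqrt(K(335) - 190731) = sqrt(7 - 190731) = sqrt(-190724) = 2*I*sqrt(47681)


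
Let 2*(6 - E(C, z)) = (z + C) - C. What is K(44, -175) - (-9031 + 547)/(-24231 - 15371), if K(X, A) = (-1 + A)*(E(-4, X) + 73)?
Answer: -198647874/19801 ≈ -10032.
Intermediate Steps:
E(C, z) = 6 - z/2 (E(C, z) = 6 - ((z + C) - C)/2 = 6 - ((C + z) - C)/2 = 6 - z/2)
K(X, A) = (-1 + A)*(79 - X/2) (K(X, A) = (-1 + A)*((6 - X/2) + 73) = (-1 + A)*(79 - X/2))
K(44, -175) - (-9031 + 547)/(-24231 - 15371) = (-79 + (1/2)*44 + 79*(-175) - 1/2*(-175)*44) - (-9031 + 547)/(-24231 - 15371) = (-79 + 22 - 13825 + 3850) - (-8484)/(-39602) = -10032 - (-8484)*(-1)/39602 = -10032 - 1*4242/19801 = -10032 - 4242/19801 = -198647874/19801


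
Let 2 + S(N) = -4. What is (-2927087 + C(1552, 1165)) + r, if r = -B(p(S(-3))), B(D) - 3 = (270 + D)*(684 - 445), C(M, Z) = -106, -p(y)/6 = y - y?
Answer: -2991726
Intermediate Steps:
S(N) = -6 (S(N) = -2 - 4 = -6)
p(y) = 0 (p(y) = -6*(y - y) = -6*0 = 0)
B(D) = 64533 + 239*D (B(D) = 3 + (270 + D)*(684 - 445) = 3 + (270 + D)*239 = 3 + (64530 + 239*D) = 64533 + 239*D)
r = -64533 (r = -(64533 + 239*0) = -(64533 + 0) = -1*64533 = -64533)
(-2927087 + C(1552, 1165)) + r = (-2927087 - 106) - 64533 = -2927193 - 64533 = -2991726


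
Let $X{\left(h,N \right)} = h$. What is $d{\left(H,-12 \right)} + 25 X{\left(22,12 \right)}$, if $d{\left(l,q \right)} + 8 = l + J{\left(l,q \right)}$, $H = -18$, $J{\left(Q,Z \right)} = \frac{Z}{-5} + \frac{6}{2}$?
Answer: $\frac{2647}{5} \approx 529.4$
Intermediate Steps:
$J{\left(Q,Z \right)} = 3 - \frac{Z}{5}$ ($J{\left(Q,Z \right)} = Z \left(- \frac{1}{5}\right) + 6 \cdot \frac{1}{2} = - \frac{Z}{5} + 3 = 3 - \frac{Z}{5}$)
$d{\left(l,q \right)} = -5 + l - \frac{q}{5}$ ($d{\left(l,q \right)} = -8 - \left(-3 - l + \frac{q}{5}\right) = -8 + \left(3 + l - \frac{q}{5}\right) = -5 + l - \frac{q}{5}$)
$d{\left(H,-12 \right)} + 25 X{\left(22,12 \right)} = \left(-5 - 18 - - \frac{12}{5}\right) + 25 \cdot 22 = \left(-5 - 18 + \frac{12}{5}\right) + 550 = - \frac{103}{5} + 550 = \frac{2647}{5}$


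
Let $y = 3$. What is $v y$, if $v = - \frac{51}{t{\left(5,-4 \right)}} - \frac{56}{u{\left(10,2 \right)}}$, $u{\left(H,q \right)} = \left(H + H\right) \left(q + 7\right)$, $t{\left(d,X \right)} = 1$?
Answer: $- \frac{2309}{15} \approx -153.93$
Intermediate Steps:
$u{\left(H,q \right)} = 2 H \left(7 + q\right)$
$v = - \frac{2309}{45}$ ($v = - \frac{51}{1} - \frac{56}{2 \cdot 10 \left(7 + 2\right)} = \left(-51\right) 1 - \frac{56}{2 \cdot 10 \cdot 9} = -51 - \frac{56}{180} = -51 - \frac{14}{45} = - \frac{2309}{45} \approx -51.311$)
$v y = \left(- \frac{2309}{45}\right) 3 = - \frac{2309}{15}$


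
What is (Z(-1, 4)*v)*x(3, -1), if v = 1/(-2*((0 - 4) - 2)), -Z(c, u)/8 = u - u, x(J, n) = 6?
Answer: 0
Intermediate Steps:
Z(c, u) = 0 (Z(c, u) = -8*(u - u) = -8*0 = 0)
v = 1/12 (v = 1/(-2*(-4 - 2)) = 1/(-2*(-6)) = 1/12 ≈ 0.083333)
(Z(-1, 4)*v)*x(3, -1) = (0*(1/12))*6 = 0*6 = 0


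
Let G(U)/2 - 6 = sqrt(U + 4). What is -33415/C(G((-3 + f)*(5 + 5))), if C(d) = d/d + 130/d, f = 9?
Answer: -467810/79 ≈ -5921.6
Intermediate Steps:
G(U) = 12 + 2*sqrt(4 + U) (G(U) = 12 + 2*sqrt(U + 4) = 12 + 2*sqrt(4 + U))
C(d) = 1 + 130/d
-33415/C(G((-3 + f)*(5 + 5))) = -33415*(12 + 2*sqrt(4 + (-3 + 9)*(5 + 5)))/(130 + (12 + 2*sqrt(4 + (-3 + 9)*(5 + 5)))) = -33415*(12 + 2*sqrt(4 + 6*10))/(130 + (12 + 2*sqrt(4 + 6*10))) = -33415*(12 + 2*sqrt(4 + 60))/(130 + (12 + 2*sqrt(4 + 60))) = -33415*(12 + 2*sqrt(64))/(130 + (12 + 2*sqrt(64))) = -33415*(12 + 2*8)/(130 + (12 + 2*8)) = -33415*(12 + 16)/(130 + (12 + 16)) = -33415*28/(130 + 28) = -33415/((1/28)*158) = -33415/79/14 = -33415*14/79 = -467810/79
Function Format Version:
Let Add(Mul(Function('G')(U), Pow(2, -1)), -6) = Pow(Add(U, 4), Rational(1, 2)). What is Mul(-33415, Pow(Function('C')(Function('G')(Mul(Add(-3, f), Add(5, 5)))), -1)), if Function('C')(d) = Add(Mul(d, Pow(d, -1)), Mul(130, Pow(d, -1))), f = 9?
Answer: Rational(-467810, 79) ≈ -5921.6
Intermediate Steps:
Function('G')(U) = Add(12, Mul(2, Pow(Add(4, U), Rational(1, 2)))) (Function('G')(U) = Add(12, Mul(2, Pow(Add(U, 4), Rational(1, 2)))) = Add(12, Mul(2, Pow(Add(4, U), Rational(1, 2)))))
Function('C')(d) = Add(1, Mul(130, Pow(d, -1)))
Mul(-33415, Pow(Function('C')(Function('G')(Mul(Add(-3, f), Add(5, 5)))), -1)) = Mul(-33415, Pow(Mul(Pow(Add(12, Mul(2, Pow(Add(4, Mul(Add(-3, 9), Add(5, 5))), Rational(1, 2)))), -1), Add(130, Add(12, Mul(2, Pow(Add(4, Mul(Add(-3, 9), Add(5, 5))), Rational(1, 2)))))), -1)) = Mul(-33415, Pow(Mul(Pow(Add(12, Mul(2, Pow(Add(4, Mul(6, 10)), Rational(1, 2)))), -1), Add(130, Add(12, Mul(2, Pow(Add(4, Mul(6, 10)), Rational(1, 2)))))), -1)) = Mul(-33415, Pow(Mul(Pow(Add(12, Mul(2, Pow(Add(4, 60), Rational(1, 2)))), -1), Add(130, Add(12, Mul(2, Pow(Add(4, 60), Rational(1, 2)))))), -1)) = Mul(-33415, Pow(Mul(Pow(Add(12, Mul(2, Pow(64, Rational(1, 2)))), -1), Add(130, Add(12, Mul(2, Pow(64, Rational(1, 2)))))), -1)) = Mul(-33415, Pow(Mul(Pow(Add(12, Mul(2, 8)), -1), Add(130, Add(12, Mul(2, 8)))), -1)) = Mul(-33415, Pow(Mul(Pow(Add(12, 16), -1), Add(130, Add(12, 16))), -1)) = Mul(-33415, Pow(Mul(Pow(28, -1), Add(130, 28)), -1)) = Mul(-33415, Pow(Mul(Rational(1, 28), 158), -1)) = Mul(-33415, Pow(Rational(79, 14), -1)) = Mul(-33415, Rational(14, 79)) = Rational(-467810, 79)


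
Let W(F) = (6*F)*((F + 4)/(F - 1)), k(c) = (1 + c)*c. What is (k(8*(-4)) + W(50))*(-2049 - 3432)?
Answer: -50744664/7 ≈ -7.2492e+6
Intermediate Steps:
k(c) = c*(1 + c)
W(F) = 6*F*(4 + F)/(-1 + F) (W(F) = (6*F)*((4 + F)/(-1 + F)) = 6*F*(4 + F)/(-1 + F))
(k(8*(-4)) + W(50))*(-2049 - 3432) = ((8*(-4))*(1 + 8*(-4)) + 6*50*(4 + 50)/(-1 + 50))*(-2049 - 3432) = (-32*(1 - 32) + 6*50*54/49)*(-5481) = (-32*(-31) + 6*50*(1/49)*54)*(-5481) = (992 + 16200/49)*(-5481) = (64808/49)*(-5481) = -50744664/7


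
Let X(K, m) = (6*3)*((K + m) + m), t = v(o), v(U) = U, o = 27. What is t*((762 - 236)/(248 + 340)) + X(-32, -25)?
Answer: -142281/98 ≈ -1451.8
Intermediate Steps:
t = 27
X(K, m) = 18*K + 36*m (X(K, m) = 18*(K + 2*m) = 18*K + 36*m)
t*((762 - 236)/(248 + 340)) + X(-32, -25) = 27*((762 - 236)/(248 + 340)) + (18*(-32) + 36*(-25)) = 27*(526/588) + (-576 - 900) = 27*(526*(1/588)) - 1476 = 27*(263/294) - 1476 = 2367/98 - 1476 = -142281/98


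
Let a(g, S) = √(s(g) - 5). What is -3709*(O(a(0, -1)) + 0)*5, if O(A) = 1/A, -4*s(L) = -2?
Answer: 18545*I*√2/3 ≈ 8742.2*I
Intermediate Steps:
s(L) = ½ (s(L) = -¼*(-2) = ½)
a(g, S) = 3*I*√2/2 (a(g, S) = √(½ - 5) = √(-9/2) = 3*I*√2/2)
-3709*(O(a(0, -1)) + 0)*5 = -3709*(1/(3*I*√2/2) + 0)*5 = -3709*(-I*√2/3 + 0)*5 = -3709*(-I*√2/3)*5 = -(-18545)*I*√2/3 = 18545*I*√2/3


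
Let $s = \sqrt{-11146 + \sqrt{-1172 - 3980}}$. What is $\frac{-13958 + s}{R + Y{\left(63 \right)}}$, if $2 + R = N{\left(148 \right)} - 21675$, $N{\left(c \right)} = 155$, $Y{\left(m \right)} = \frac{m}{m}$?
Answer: $\frac{13958}{21521} - \frac{\sqrt{-11146 + 4 i \sqrt{322}}}{21521} \approx 0.64856 - 0.0049057 i$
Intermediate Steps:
$Y{\left(m \right)} = 1$
$R = -21522$ ($R = -2 + \left(155 - 21675\right) = -2 - 21520 = -21522$)
$s = \sqrt{-11146 + 4 i \sqrt{322}}$ ($s = \sqrt{-11146 + \sqrt{-5152}} = \sqrt{-11146 + 4 i \sqrt{322}} \approx 0.3399 + 105.58 i$)
$\frac{-13958 + s}{R + Y{\left(63 \right)}} = \frac{-13958 + \sqrt{-11146 + 4 i \sqrt{322}}}{-21522 + 1} = \frac{-13958 + \sqrt{-11146 + 4 i \sqrt{322}}}{-21521} = \left(-13958 + \sqrt{-11146 + 4 i \sqrt{322}}\right) \left(- \frac{1}{21521}\right) = \frac{13958}{21521} - \frac{\sqrt{-11146 + 4 i \sqrt{322}}}{21521}$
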